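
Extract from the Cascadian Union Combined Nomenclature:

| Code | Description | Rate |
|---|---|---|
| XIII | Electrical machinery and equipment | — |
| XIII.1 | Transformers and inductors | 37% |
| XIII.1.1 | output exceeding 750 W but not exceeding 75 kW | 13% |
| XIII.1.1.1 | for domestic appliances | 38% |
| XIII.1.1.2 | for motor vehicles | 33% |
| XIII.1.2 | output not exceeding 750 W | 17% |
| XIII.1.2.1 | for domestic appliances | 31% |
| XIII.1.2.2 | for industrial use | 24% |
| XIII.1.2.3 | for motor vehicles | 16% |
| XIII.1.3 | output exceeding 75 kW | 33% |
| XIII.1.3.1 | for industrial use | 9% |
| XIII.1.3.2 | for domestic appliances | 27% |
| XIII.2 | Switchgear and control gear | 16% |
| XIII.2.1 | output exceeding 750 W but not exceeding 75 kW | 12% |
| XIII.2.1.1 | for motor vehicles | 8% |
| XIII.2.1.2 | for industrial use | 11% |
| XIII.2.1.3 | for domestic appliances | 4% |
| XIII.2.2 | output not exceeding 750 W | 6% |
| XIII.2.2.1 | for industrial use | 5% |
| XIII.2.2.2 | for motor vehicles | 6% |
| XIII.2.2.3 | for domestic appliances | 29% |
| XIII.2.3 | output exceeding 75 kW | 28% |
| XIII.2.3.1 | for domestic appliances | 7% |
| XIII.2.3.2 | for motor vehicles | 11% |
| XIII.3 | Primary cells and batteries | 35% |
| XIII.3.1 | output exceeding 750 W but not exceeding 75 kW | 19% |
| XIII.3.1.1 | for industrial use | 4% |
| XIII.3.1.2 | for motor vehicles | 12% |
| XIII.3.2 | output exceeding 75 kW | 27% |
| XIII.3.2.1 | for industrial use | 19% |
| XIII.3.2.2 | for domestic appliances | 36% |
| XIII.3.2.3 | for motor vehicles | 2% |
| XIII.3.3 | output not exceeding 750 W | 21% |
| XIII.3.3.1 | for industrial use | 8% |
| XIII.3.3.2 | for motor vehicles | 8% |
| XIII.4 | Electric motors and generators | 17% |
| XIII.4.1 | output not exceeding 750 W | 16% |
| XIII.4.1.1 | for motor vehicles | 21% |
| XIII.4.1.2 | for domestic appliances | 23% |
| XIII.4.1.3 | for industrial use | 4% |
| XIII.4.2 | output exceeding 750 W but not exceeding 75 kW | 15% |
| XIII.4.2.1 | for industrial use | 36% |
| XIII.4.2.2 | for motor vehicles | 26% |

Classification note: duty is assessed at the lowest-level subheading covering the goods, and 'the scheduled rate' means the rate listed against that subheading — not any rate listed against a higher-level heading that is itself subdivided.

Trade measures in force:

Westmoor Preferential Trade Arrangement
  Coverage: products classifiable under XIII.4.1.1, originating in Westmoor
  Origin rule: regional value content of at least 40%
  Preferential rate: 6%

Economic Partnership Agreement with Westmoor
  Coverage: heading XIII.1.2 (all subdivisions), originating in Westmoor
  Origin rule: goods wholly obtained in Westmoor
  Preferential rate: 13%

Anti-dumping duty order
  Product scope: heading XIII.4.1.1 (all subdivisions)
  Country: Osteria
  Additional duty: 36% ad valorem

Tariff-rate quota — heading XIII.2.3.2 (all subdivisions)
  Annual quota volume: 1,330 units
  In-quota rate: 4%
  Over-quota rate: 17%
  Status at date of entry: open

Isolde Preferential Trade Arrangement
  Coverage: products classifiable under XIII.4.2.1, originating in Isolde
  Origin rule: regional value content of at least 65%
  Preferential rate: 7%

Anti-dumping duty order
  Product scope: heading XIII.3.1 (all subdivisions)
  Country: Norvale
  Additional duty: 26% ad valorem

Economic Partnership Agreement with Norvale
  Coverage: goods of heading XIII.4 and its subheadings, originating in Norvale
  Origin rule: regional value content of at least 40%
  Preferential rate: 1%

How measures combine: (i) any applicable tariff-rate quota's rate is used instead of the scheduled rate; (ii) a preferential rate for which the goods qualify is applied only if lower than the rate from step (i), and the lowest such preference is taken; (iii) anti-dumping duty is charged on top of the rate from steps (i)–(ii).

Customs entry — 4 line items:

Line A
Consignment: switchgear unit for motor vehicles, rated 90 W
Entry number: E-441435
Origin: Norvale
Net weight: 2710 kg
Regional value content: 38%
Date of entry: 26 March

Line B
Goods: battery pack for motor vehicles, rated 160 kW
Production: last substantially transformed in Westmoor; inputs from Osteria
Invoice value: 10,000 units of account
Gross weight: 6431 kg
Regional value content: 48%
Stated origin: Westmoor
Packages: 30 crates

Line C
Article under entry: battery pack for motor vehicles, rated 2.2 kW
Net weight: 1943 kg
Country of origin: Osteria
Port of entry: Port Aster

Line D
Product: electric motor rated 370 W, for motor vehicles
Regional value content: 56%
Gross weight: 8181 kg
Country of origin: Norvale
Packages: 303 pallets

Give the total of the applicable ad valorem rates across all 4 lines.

Line A: switchgear unit → XIII.2; rated 90 W → XIII.2.2; for motor vehicles → XIII.2.2.2. Scheduled 6%. Norvale agreement on XIII.4: XIII.2.2.2 not covered. → 6%.
Line B: battery pack → XIII.3; rated 160 kW → XIII.3.2; for motor vehicles → XIII.3.2.3. Scheduled 2%. Westmoor agreement on XIII.4.1.1: XIII.3.2.3 not covered; Westmoor agreement on XIII.1.2: XIII.3.2.3 not covered. → 2%.
Line C: battery pack → XIII.3; rated 2.2 kW → XIII.3.1; for motor vehicles → XIII.3.1.2. Scheduled 12%. No special measure applies. → 12%.
Line D: electric motor → XIII.4; rated 370 W → XIII.4.1; for motor vehicles → XIII.4.1.1. Scheduled 21%. Norvale agreement on XIII.4: RVC ≥ 40% → 1% available; preferential 1%. → 1%.
Sum: 6% + 2% + 12% + 1% = 21%.

21%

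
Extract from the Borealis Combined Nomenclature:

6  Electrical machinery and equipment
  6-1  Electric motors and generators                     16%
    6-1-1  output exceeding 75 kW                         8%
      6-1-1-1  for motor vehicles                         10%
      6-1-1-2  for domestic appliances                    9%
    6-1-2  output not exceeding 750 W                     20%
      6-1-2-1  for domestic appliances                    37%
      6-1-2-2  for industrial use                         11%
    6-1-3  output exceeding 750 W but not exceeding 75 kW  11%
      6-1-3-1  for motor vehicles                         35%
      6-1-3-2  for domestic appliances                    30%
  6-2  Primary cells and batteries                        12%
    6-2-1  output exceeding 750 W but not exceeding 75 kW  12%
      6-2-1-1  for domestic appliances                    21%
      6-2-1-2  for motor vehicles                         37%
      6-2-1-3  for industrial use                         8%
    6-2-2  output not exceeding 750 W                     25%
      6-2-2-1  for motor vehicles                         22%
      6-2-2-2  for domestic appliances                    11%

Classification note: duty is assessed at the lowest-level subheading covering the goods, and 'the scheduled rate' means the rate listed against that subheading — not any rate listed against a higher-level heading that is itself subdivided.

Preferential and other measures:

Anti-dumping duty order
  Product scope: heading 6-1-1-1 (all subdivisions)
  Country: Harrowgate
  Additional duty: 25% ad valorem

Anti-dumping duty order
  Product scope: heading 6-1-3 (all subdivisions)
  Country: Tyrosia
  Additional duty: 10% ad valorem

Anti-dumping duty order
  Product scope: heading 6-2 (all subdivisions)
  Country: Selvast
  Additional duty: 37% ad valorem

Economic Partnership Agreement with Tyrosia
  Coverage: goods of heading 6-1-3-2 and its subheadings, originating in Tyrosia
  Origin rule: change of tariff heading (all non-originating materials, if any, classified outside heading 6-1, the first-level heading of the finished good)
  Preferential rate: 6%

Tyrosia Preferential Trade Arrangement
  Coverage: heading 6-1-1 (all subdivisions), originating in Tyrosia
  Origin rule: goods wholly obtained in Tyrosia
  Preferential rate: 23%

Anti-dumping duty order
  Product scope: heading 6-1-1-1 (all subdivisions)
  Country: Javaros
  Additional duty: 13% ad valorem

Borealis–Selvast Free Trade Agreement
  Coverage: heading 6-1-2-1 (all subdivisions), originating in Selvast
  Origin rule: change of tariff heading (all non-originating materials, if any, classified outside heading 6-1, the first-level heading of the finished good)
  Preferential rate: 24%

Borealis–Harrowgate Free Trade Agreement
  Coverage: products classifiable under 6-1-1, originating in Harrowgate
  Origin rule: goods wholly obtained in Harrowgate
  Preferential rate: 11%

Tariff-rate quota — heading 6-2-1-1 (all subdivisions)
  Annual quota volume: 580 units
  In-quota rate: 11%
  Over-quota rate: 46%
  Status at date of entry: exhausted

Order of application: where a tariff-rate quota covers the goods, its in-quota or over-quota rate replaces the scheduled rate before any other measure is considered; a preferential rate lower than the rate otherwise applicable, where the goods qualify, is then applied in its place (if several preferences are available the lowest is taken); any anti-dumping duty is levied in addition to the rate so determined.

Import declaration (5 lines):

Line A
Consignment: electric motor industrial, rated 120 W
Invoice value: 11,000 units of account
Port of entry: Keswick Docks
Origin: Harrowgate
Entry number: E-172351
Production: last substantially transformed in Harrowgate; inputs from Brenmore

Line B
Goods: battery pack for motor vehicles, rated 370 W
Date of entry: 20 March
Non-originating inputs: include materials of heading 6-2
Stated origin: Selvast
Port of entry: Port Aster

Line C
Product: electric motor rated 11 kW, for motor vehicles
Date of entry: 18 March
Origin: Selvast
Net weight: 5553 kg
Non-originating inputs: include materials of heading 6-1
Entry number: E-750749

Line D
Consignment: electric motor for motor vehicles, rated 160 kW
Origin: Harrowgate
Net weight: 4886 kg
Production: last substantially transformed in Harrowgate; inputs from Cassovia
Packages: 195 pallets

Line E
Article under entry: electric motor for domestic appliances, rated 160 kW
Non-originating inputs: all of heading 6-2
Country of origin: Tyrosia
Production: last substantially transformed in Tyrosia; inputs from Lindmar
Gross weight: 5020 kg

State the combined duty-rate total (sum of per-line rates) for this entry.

149%

Line A: electric motor → 6-1; rated 120 W → 6-1-2; industrial → 6-1-2-2. Scheduled 11%. Harrowgate agreement on 6-1-1: 6-1-2-2 not covered. → 11%.
Line B: battery pack → 6-2; rated 370 W → 6-2-2; for motor vehicles → 6-2-2-1. Scheduled 22%. Selvast agreement on 6-1-2-1: 6-2-2-1 not covered; anti-dumping (Selvast, 6-2): +37%; total 22% + 37% = 59%. → 59%.
Line C: electric motor → 6-1; rated 11 kW → 6-1-3; for motor vehicles → 6-1-3-1. Scheduled 35%. Selvast agreement on 6-1-2-1: 6-1-3-1 not covered. → 35%.
Line D: electric motor → 6-1; rated 160 kW → 6-1-1; for motor vehicles → 6-1-1-1. Scheduled 10%. Harrowgate agreement on 6-1-1: not wholly obtained; anti-dumping (Harrowgate, 6-1-1-1): +25%; total 10% + 25% = 35%. → 35%.
Line E: electric motor → 6-1; rated 160 kW → 6-1-1; for domestic appliances → 6-1-1-2. Scheduled 9%. Tyrosia agreement on 6-1-3-2: 6-1-1-2 not covered; Tyrosia agreement on 6-1-1: not wholly obtained. → 9%.
Sum: 11% + 59% + 35% + 35% + 9% = 149%.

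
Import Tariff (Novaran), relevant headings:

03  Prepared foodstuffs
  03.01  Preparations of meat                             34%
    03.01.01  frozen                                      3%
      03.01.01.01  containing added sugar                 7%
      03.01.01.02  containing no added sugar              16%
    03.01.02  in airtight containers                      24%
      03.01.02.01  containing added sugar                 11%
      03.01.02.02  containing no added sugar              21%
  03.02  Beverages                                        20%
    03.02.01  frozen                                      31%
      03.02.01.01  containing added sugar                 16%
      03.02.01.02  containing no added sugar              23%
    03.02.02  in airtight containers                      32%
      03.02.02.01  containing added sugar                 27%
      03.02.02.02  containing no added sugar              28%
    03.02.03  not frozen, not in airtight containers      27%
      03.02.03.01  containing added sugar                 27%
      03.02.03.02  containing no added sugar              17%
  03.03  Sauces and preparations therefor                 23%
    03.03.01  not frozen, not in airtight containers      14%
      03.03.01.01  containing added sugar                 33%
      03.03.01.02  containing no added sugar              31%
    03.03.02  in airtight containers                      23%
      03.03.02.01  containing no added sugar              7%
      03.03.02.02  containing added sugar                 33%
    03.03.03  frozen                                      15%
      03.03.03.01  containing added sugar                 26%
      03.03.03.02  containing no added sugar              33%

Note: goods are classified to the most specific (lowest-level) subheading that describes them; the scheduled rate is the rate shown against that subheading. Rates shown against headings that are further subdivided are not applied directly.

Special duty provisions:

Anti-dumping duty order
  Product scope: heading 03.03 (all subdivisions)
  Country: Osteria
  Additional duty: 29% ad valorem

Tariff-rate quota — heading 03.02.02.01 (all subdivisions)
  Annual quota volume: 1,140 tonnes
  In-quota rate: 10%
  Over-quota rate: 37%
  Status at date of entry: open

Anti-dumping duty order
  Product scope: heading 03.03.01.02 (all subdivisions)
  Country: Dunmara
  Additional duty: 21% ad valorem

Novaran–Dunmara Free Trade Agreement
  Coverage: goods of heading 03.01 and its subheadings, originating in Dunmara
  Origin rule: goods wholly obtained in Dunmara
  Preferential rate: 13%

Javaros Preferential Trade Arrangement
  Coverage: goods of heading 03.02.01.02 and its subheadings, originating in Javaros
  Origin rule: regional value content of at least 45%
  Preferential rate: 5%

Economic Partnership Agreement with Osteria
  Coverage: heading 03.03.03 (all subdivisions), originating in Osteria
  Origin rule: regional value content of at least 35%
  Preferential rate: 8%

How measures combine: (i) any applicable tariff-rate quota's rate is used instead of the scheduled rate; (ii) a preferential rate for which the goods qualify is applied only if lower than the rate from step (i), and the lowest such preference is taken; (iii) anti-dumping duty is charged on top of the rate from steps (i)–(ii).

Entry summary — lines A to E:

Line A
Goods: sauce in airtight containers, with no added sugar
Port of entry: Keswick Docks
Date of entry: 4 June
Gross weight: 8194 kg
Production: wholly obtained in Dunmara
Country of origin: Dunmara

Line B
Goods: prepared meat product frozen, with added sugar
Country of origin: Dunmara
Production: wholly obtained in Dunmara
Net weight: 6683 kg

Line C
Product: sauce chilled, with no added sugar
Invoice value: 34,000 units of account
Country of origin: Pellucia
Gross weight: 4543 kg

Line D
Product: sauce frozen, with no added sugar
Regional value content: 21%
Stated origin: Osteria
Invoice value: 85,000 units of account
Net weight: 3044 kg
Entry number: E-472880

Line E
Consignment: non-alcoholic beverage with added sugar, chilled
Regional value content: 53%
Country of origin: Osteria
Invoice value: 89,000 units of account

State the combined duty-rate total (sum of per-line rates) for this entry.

Line A: sauce → 03.03; in airtight containers → 03.03.02; with no added sugar → 03.03.02.01. Scheduled 7%. Dunmara agreement on 03.01: 03.03.02.01 not covered. → 7%.
Line B: prepared meat product → 03.01; frozen → 03.01.01; with added sugar → 03.01.01.01. Scheduled 7%. Dunmara agreement on 03.01: wholly obtained → 13% available; preference 13% not lower than 7% → no reduction. → 7%.
Line C: sauce → 03.03; chilled → 03.03.01; with no added sugar → 03.03.01.02. Scheduled 31%. No special measure applies. → 31%.
Line D: sauce → 03.03; frozen → 03.03.03; with no added sugar → 03.03.03.02. Scheduled 33%. Osteria agreement on 03.03.03: RVC < 35%; anti-dumping (Osteria, 03.03): +29%; total 33% + 29% = 62%. → 62%.
Line E: non-alcoholic beverage → 03.02; chilled → 03.02.03; with added sugar → 03.02.03.01. Scheduled 27%. Osteria agreement on 03.03.03: 03.02.03.01 not covered. → 27%.
Sum: 7% + 7% + 31% + 62% + 27% = 134%.

134%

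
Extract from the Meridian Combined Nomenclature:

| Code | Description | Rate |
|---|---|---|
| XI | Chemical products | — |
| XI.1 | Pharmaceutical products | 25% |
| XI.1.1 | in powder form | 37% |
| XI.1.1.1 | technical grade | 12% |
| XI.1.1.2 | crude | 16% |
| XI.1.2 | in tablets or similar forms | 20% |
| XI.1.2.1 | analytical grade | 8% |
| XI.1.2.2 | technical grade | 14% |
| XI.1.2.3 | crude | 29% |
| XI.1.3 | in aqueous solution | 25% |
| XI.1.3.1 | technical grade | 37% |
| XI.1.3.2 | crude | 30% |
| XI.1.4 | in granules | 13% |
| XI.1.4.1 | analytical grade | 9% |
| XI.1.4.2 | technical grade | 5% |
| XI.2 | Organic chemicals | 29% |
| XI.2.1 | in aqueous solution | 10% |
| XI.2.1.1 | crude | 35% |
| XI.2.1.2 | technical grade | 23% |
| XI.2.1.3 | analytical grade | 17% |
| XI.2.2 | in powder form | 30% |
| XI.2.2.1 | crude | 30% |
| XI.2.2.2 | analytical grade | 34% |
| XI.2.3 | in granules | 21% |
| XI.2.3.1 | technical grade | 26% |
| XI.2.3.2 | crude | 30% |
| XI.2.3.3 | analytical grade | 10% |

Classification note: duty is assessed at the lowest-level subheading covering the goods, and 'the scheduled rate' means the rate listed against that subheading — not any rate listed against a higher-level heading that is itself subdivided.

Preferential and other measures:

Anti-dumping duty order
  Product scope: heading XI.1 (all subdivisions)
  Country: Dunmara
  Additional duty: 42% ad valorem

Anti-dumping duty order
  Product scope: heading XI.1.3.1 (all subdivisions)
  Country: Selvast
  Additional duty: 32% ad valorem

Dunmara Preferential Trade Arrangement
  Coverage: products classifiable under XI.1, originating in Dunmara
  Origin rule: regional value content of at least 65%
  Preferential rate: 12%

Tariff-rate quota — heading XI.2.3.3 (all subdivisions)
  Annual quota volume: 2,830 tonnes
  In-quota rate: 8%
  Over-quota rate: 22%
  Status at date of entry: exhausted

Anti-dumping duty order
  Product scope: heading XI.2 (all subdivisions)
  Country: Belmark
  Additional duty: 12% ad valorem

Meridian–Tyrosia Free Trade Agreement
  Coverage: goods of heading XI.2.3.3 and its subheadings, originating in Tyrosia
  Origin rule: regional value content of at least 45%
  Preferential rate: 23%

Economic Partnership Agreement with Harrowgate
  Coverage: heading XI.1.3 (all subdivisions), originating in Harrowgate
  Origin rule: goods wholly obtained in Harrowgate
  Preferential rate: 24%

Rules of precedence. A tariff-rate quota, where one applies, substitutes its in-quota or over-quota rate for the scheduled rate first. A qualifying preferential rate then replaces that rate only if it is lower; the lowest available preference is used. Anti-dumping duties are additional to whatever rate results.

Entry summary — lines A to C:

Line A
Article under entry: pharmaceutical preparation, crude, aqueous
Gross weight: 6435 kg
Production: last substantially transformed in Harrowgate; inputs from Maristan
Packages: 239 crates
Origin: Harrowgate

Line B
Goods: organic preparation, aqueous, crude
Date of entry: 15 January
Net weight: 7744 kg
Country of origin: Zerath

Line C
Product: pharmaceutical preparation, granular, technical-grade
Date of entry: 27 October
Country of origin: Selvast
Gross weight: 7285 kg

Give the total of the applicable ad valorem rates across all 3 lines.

70%

Line A: pharmaceutical → XI.1; aqueous → XI.1.3; crude → XI.1.3.2. Scheduled 30%. Harrowgate agreement on XI.1.3: not wholly obtained. → 30%.
Line B: organic → XI.2; aqueous → XI.2.1; crude → XI.2.1.1. Scheduled 35%. No special measure applies. → 35%.
Line C: pharmaceutical → XI.1; granular → XI.1.4; technical-grade → XI.1.4.2. Scheduled 5%. No special measure applies. → 5%.
Sum: 30% + 35% + 5% = 70%.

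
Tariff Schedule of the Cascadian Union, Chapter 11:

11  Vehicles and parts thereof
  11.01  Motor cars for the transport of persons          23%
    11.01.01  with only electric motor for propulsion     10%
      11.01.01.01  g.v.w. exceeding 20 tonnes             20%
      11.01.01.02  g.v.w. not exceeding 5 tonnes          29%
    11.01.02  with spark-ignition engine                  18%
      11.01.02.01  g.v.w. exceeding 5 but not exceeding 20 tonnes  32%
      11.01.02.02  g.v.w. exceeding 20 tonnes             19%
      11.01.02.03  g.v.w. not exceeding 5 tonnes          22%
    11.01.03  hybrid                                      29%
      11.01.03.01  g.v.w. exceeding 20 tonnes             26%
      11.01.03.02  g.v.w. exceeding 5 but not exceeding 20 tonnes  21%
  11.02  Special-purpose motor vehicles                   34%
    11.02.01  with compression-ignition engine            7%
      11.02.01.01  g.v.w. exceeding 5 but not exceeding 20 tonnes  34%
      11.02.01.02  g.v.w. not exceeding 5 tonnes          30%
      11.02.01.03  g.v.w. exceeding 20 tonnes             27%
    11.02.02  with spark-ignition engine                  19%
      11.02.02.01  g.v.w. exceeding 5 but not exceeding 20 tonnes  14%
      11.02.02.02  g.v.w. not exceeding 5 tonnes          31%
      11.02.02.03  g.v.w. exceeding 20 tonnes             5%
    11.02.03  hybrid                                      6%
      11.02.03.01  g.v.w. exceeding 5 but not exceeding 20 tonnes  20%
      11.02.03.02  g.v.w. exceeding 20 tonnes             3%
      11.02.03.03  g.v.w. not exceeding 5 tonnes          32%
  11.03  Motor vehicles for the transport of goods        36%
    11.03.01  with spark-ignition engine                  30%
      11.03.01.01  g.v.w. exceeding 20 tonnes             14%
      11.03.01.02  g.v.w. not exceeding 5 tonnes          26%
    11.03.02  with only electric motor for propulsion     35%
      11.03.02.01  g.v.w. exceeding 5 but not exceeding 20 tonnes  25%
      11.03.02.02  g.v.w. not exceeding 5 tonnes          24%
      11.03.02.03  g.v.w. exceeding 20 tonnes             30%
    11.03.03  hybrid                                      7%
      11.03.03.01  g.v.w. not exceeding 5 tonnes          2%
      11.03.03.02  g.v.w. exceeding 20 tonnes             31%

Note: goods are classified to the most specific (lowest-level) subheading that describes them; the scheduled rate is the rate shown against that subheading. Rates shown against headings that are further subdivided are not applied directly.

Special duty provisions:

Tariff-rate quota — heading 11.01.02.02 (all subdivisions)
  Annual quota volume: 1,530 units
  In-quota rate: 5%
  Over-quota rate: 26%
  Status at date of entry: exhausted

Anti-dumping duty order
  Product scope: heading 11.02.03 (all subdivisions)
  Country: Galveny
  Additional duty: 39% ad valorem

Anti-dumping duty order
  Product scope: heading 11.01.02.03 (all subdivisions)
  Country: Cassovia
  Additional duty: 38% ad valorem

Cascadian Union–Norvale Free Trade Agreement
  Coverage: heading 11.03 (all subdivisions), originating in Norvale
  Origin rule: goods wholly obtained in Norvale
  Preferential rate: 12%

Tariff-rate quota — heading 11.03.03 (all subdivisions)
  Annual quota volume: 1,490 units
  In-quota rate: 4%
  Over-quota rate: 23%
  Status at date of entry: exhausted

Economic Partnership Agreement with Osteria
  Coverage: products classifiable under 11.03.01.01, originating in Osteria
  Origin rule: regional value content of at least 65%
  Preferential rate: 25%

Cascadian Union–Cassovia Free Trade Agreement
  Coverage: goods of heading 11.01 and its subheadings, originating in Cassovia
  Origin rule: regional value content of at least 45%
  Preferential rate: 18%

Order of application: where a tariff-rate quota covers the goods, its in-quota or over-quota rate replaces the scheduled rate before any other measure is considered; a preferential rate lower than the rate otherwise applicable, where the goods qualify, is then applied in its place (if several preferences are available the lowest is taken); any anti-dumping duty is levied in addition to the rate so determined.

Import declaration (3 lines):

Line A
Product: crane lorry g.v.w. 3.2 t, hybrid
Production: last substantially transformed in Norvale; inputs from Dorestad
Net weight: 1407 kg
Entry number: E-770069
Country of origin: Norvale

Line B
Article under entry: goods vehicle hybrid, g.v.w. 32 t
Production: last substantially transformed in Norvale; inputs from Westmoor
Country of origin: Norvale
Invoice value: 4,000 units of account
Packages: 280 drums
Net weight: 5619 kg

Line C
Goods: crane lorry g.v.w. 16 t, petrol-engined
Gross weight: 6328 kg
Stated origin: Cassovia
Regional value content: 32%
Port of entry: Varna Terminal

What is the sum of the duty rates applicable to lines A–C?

69%

Line A: crane lorry → 11.02; hybrid → 11.02.03; g.v.w. 3.2 t → 11.02.03.03. Scheduled 32%. Norvale agreement on 11.03: 11.02.03.03 not covered. → 32%.
Line B: goods vehicle → 11.03; hybrid → 11.03.03; g.v.w. 32 t → 11.03.03.02. Scheduled 31%. quota on 11.03.03 exhausted → over-quota 23%; Norvale agreement on 11.03: not wholly obtained. → 23%.
Line C: crane lorry → 11.02; petrol-engined → 11.02.02; g.v.w. 16 t → 11.02.02.01. Scheduled 14%. Cassovia agreement on 11.01: 11.02.02.01 not covered. → 14%.
Sum: 32% + 23% + 14% = 69%.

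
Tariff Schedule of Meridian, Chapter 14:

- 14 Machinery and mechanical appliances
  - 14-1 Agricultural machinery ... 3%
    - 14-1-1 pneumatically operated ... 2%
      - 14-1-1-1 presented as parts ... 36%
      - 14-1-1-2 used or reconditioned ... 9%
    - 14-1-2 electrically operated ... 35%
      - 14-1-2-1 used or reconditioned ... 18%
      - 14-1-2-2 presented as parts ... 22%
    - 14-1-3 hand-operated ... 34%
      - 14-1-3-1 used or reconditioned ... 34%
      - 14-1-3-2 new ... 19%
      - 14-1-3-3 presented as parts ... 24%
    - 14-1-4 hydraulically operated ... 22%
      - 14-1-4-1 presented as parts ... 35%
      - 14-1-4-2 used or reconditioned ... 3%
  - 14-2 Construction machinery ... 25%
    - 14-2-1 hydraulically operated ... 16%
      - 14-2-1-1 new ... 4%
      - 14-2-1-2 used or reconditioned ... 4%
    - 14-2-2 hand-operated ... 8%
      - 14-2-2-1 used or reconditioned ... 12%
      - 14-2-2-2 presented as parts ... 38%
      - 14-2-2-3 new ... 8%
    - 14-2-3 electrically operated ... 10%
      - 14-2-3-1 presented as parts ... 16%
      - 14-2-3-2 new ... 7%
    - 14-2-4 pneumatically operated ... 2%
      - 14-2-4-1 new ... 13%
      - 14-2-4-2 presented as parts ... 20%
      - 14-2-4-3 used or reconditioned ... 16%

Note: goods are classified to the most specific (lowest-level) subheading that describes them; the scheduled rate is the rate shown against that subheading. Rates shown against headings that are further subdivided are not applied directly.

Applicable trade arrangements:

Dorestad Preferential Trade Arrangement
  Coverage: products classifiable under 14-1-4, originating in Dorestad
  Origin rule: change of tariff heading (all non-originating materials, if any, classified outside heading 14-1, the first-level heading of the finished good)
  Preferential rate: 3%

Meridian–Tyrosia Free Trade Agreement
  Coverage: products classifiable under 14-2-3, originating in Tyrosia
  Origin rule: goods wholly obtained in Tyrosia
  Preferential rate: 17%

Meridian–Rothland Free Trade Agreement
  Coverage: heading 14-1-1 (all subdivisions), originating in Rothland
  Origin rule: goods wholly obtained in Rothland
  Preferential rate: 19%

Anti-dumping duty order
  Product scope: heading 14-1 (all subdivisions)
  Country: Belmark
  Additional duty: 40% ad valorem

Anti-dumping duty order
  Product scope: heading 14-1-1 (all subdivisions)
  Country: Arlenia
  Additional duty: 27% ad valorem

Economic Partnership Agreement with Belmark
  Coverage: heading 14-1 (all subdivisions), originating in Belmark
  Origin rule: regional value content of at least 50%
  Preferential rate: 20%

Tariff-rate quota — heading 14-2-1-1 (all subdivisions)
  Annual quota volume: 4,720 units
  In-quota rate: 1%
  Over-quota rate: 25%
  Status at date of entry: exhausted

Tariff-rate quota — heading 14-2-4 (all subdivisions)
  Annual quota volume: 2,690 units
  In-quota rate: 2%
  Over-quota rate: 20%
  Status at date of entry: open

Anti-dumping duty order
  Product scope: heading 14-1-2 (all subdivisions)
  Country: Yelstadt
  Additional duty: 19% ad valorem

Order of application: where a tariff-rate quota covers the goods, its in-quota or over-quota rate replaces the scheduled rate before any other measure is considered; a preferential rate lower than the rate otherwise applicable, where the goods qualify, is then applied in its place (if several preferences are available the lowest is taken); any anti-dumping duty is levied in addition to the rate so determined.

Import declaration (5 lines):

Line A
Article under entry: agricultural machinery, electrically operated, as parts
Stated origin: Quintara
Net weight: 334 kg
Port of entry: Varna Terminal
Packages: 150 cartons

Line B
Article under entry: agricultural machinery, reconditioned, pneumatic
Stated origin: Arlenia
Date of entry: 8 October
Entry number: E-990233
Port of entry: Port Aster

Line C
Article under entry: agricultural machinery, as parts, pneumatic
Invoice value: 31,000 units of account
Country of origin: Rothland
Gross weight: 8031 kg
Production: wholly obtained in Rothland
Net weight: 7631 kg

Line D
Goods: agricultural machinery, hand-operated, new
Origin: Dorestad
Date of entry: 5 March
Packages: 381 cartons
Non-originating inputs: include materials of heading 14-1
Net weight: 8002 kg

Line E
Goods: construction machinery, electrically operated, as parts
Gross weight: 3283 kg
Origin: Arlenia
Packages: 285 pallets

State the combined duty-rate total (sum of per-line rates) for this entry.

Line A: agricultural → 14-1; electrically operated → 14-1-2; as parts → 14-1-2-2. Scheduled 22%. No special measure applies. → 22%.
Line B: agricultural → 14-1; pneumatic → 14-1-1; reconditioned → 14-1-1-2. Scheduled 9%. anti-dumping (Arlenia, 14-1-1): +27%; total 9% + 27% = 36%. → 36%.
Line C: agricultural → 14-1; pneumatic → 14-1-1; as parts → 14-1-1-1. Scheduled 36%. Rothland agreement on 14-1-1: wholly obtained → 19% available; preferential 19%. → 19%.
Line D: agricultural → 14-1; hand-operated → 14-1-3; new → 14-1-3-2. Scheduled 19%. Dorestad agreement on 14-1-4: 14-1-3-2 not covered. → 19%.
Line E: construction → 14-2; electrically operated → 14-2-3; as parts → 14-2-3-1. Scheduled 16%. No special measure applies. → 16%.
Sum: 22% + 36% + 19% + 19% + 16% = 112%.

112%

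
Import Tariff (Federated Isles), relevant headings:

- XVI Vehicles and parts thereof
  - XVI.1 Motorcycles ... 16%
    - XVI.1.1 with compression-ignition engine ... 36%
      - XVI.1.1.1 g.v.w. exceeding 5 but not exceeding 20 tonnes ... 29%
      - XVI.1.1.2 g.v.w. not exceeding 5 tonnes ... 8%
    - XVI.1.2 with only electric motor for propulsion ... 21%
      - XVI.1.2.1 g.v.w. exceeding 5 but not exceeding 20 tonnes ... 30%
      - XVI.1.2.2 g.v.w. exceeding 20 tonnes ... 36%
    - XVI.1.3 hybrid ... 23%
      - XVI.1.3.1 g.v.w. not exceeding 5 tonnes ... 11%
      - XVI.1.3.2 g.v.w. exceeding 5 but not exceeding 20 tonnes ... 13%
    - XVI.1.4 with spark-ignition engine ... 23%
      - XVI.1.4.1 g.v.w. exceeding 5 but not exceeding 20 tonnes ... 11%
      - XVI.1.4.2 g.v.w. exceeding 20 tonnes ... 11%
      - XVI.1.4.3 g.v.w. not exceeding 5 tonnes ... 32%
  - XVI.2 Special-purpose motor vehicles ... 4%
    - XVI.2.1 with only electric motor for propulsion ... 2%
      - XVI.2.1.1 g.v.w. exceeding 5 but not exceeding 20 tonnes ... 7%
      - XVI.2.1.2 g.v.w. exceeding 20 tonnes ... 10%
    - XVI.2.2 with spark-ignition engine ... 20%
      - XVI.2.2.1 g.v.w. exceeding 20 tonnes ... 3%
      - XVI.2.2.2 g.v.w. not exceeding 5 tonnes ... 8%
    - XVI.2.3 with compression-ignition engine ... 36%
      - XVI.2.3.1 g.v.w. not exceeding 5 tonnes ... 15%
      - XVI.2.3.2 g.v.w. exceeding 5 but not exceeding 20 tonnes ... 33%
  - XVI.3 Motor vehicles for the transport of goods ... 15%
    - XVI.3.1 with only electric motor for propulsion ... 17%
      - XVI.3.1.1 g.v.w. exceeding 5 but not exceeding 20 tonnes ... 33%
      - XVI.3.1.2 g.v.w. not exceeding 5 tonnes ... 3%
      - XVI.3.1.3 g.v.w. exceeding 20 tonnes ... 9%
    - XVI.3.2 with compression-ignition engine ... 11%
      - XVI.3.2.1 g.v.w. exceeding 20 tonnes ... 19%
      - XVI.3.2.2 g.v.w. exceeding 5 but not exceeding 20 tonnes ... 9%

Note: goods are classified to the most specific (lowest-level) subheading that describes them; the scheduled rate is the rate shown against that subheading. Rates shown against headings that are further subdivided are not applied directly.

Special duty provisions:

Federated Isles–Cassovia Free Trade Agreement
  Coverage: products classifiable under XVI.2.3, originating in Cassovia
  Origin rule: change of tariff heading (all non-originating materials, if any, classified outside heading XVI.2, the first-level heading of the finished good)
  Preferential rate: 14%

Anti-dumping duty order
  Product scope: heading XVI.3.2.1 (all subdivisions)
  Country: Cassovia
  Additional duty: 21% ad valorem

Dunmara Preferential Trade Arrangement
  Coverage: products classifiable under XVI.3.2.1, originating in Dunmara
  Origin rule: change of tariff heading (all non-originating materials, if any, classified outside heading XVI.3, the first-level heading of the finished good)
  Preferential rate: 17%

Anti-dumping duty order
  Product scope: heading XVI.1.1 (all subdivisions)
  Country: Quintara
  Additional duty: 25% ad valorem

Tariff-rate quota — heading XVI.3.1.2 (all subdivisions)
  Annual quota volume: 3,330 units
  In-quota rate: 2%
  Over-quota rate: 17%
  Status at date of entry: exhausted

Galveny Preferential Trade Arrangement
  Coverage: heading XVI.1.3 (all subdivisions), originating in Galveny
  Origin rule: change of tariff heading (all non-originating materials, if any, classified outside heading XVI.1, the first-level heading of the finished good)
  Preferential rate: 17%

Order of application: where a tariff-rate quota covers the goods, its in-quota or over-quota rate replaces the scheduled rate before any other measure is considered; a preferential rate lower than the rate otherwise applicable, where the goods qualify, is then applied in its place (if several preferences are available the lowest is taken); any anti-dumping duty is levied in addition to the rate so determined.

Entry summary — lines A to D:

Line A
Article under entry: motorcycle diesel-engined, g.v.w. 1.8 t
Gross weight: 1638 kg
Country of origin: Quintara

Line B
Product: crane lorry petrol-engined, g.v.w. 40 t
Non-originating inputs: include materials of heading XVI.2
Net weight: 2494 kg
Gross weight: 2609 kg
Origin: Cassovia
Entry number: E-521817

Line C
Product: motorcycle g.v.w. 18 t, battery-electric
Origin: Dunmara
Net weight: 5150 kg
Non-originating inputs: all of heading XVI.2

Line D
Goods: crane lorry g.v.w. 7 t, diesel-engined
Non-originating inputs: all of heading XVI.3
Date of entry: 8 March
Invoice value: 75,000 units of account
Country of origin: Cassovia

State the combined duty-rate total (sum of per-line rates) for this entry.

80%

Line A: motorcycle → XVI.1; diesel-engined → XVI.1.1; g.v.w. 1.8 t → XVI.1.1.2. Scheduled 8%. anti-dumping (Quintara, XVI.1.1): +25%; total 8% + 25% = 33%. → 33%.
Line B: crane lorry → XVI.2; petrol-engined → XVI.2.2; g.v.w. 40 t → XVI.2.2.1. Scheduled 3%. Cassovia agreement on XVI.2.3: XVI.2.2.1 not covered. → 3%.
Line C: motorcycle → XVI.1; battery-electric → XVI.1.2; g.v.w. 18 t → XVI.1.2.1. Scheduled 30%. Dunmara agreement on XVI.3.2.1: XVI.1.2.1 not covered. → 30%.
Line D: crane lorry → XVI.2; diesel-engined → XVI.2.3; g.v.w. 7 t → XVI.2.3.2. Scheduled 33%. Cassovia agreement on XVI.2.3: CTH met → 14% available; preferential 14%. → 14%.
Sum: 33% + 3% + 30% + 14% = 80%.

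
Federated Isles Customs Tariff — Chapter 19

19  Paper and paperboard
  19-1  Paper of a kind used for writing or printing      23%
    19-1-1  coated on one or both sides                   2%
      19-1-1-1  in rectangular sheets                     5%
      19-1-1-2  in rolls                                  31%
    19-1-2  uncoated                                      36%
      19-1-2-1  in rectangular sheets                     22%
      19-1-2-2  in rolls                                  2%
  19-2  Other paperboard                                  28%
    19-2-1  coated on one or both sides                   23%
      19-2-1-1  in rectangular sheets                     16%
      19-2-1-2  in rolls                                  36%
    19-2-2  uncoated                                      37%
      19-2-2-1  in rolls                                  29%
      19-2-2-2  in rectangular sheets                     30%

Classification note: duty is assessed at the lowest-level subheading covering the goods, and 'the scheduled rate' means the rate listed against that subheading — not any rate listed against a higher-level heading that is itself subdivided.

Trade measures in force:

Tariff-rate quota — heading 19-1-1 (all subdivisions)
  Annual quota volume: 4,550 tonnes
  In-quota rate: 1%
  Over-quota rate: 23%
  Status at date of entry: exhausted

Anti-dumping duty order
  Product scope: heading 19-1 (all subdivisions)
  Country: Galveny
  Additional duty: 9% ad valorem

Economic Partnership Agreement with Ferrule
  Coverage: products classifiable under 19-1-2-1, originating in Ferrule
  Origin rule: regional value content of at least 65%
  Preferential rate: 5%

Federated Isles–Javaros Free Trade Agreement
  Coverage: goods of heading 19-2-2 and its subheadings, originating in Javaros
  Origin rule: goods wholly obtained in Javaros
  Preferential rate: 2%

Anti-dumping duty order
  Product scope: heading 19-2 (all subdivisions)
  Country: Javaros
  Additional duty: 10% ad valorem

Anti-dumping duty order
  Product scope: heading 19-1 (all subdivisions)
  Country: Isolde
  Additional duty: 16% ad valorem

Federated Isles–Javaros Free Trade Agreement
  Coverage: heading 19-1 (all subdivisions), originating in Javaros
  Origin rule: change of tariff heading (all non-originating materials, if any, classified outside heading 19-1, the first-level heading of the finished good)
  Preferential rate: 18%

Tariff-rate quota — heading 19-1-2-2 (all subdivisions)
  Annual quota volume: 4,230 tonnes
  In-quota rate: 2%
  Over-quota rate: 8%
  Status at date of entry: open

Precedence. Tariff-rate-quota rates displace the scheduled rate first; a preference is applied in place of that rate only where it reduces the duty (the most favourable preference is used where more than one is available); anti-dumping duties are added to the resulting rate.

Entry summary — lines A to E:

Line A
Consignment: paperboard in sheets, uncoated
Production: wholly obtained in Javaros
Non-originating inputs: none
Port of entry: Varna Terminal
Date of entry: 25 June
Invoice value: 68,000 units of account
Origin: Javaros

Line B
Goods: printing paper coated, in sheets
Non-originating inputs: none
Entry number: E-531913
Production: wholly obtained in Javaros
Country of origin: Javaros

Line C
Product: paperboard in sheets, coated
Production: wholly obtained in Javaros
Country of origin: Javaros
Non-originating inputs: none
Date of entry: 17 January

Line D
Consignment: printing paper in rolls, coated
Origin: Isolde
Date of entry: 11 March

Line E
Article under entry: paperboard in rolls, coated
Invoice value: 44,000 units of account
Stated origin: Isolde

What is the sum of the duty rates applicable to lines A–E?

131%

Line A: paperboard → 19-2; uncoated → 19-2-2; in sheets → 19-2-2-2. Scheduled 30%. Javaros agreement on 19-2-2: wholly obtained → 2% available; Javaros agreement on 19-1: 19-2-2-2 not covered; preferential 2%; anti-dumping (Javaros, 19-2): +10%; total 2% + 10% = 12%. → 12%.
Line B: printing paper → 19-1; coated → 19-1-1; in sheets → 19-1-1-1. Scheduled 5%. quota on 19-1-1 exhausted → over-quota 23%; Javaros agreement on 19-2-2: 19-1-1-1 not covered; Javaros agreement on 19-1: CTH met → 18% available; preferential 18%. → 18%.
Line C: paperboard → 19-2; coated → 19-2-1; in sheets → 19-2-1-1. Scheduled 16%. Javaros agreement on 19-2-2: 19-2-1-1 not covered; Javaros agreement on 19-1: 19-2-1-1 not covered; anti-dumping (Javaros, 19-2): +10%; total 16% + 10% = 26%. → 26%.
Line D: printing paper → 19-1; coated → 19-1-1; in rolls → 19-1-1-2. Scheduled 31%. quota on 19-1-1 exhausted → over-quota 23%; anti-dumping (Isolde, 19-1): +16%; total 23% + 16% = 39%. → 39%.
Line E: paperboard → 19-2; coated → 19-2-1; in rolls → 19-2-1-2. Scheduled 36%. No special measure applies. → 36%.
Sum: 12% + 18% + 26% + 39% + 36% = 131%.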